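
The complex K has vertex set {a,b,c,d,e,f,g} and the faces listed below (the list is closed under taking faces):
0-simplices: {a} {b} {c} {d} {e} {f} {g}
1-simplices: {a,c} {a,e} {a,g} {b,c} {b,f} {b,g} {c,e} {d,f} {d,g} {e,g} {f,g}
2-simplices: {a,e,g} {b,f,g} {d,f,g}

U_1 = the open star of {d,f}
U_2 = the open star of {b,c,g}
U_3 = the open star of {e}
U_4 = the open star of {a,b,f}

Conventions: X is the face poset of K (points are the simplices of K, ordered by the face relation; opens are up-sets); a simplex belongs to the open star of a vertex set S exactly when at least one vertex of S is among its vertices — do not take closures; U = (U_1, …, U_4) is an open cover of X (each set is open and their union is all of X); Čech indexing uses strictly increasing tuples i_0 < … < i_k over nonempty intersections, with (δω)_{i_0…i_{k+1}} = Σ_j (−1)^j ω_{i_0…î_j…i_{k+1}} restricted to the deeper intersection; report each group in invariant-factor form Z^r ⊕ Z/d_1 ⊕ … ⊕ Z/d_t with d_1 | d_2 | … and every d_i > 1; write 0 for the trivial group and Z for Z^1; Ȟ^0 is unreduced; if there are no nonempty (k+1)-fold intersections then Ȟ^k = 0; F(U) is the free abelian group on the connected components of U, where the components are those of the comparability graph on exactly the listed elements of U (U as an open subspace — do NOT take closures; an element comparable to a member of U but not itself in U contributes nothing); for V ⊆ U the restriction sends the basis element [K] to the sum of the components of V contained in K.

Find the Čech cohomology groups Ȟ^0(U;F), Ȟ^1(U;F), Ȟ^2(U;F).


intersection data:
  U1={{d},{f},{b,f},{d,f},{d,g},{f,g},{b,f,g},{d,f,g}} U2={{b},{c},{g},{a,c},{a,g},{b,c},{b,f},{b,g},{c,e},{d,g},{e,g},{f,g},{a,e,g},{b,f,g},{d,f,g}} U3={{e},{a,e},{c,e},{e,g},{a,e,g}} U4={{a},{b},{f},{a,c},{a,e},{a,g},{b,c},{b,f},{b,g},{d,f},{f,g},{a,e,g},{b,f,g},{d,f,g}}
  U12={{b,f},{d,g},{f,g},{b,f,g},{d,f,g}} U14={{f},{b,f},{d,f},{f,g},{b,f,g},{d,f,g}} U23={{c,e},{e,g},{a,e,g}} U24={{b},{a,c},{a,g},{b,c},{b,f},{b,g},{f,g},{a,e,g},{b,f,g},{d,f,g}} U34={{a,e},{a,e,g}}
  U124={{b,f},{f,g},{b,f,g},{d,f,g}} U234={{a,e,g}}
components per intersection:
  U1: {{d},{f},{b,f},{d,f},{d,g},{f,g},{b,f,g},{d,f,g}}
  U2: {{b},{c},{g},{a,c},{a,g},{b,c},{b,f},{b,g},{c,e},{d,g},{e,g},{f,g},{a,e,g},{b,f,g},{d,f,g}}
  U3: {{e},{a,e},{c,e},{e,g},{a,e,g}}
  U4: {{a},{a,c},{a,e},{a,g},{a,e,g}} {{b},{f},{b,c},{b,f},{b,g},{d,f},{f,g},{b,f,g},{d,f,g}}
  U12: {{b,f},{d,g},{f,g},{b,f,g},{d,f,g}}
  U14: {{f},{b,f},{d,f},{f,g},{b,f,g},{d,f,g}}
  U23: {{c,e}} {{e,g},{a,e,g}}
  U24: {{b},{b,c},{b,f},{b,g},{f,g},{b,f,g},{d,f,g}} {{a,c}} {{a,g},{a,e,g}}
  U34: {{a,e},{a,e,g}}
  U124: {{b,f},{f,g},{b,f,g},{d,f,g}}
  U234: {{a,e,g}}
C dims 5,8,2; δ0: rk 4, SNF 1^4; δ1: rk 2, SNF 1^2
Ȟ^0 = (5 − 4) − 0 = 1, so Ȟ^0 ≅ Z
Ȟ^1 = (8 − 2) − 4 = 2, so Ȟ^1 ≅ Z^2
Ȟ^2 = (2 − 0) − 2 = 0, so Ȟ^2 ≅ 0

Ȟ^0 ≅ Z; Ȟ^1 ≅ Z^2; Ȟ^2 ≅ 0


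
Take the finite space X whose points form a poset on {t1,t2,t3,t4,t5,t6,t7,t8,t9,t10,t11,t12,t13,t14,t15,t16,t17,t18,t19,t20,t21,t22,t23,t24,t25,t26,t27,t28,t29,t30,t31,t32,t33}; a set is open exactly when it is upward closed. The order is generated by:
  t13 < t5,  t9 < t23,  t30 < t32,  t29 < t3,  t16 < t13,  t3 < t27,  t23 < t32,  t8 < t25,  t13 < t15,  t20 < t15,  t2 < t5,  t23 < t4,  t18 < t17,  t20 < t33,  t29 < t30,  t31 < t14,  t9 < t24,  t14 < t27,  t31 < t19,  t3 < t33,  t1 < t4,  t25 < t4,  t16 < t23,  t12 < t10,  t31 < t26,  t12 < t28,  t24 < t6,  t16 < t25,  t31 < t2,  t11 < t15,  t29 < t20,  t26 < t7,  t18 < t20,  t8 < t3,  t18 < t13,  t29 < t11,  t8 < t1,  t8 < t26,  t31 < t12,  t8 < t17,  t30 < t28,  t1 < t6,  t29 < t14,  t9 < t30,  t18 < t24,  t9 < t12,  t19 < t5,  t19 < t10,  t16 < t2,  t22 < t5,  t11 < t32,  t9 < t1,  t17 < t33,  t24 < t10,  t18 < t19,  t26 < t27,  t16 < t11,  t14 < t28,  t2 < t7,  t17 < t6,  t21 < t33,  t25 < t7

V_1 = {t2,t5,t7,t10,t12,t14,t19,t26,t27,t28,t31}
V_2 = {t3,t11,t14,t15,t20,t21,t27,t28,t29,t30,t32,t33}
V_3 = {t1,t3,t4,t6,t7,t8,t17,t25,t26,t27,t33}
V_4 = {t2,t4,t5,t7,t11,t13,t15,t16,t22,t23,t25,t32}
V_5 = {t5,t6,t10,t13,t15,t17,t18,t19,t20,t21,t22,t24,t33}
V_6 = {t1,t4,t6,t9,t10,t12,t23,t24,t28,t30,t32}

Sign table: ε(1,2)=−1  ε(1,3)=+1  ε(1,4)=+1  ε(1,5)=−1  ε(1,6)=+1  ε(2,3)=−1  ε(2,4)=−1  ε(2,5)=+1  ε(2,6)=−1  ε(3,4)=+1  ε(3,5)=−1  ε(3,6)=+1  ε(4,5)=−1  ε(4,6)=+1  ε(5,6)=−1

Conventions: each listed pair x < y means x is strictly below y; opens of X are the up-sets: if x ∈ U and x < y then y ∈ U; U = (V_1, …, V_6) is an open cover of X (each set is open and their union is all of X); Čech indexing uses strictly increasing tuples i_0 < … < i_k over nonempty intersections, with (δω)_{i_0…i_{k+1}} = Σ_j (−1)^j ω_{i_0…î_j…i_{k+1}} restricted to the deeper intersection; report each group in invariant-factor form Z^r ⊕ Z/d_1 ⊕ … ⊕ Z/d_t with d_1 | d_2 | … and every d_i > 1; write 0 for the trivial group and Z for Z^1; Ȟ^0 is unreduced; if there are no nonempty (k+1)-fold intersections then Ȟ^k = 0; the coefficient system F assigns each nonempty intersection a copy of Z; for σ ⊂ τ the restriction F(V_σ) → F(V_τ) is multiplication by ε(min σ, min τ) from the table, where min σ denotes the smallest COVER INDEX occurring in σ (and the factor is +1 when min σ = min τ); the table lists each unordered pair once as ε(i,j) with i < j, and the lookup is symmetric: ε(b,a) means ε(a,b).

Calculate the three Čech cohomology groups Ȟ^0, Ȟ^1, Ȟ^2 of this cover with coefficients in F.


Ȟ^0 = Z; Ȟ^1 = 0; Ȟ^2 = Z/2

intersection data:
  V12={t14,t27,t28} V13={t7,t26,t27} V14={t2,t5,t7} V15={t5,t10,t19} V16={t10,t12,t28} V23={t3,t27,t33} V24={t11,t15,t32} V25={t15,t20,t21,t33} V26={t28,t30,t32} V34={t4,t7,t25} V35={t6,t17,t33} V36={t1,t4,t6} V45={t5,t13,t15,t22} V46={t4,t23,t32} V56={t6,t10,t24}
  V123={t27} V126={t28} V134={t7} V145={t5} V156={t10} V235={t33} V245={t15} V246={t32} V346={t4} V356={t6}
C dims 6,15,10; δ0: rk 5, SNF 1^5; δ1: rk 10, SNF 1^9·2
Ȟ^0 = (6 − 5) − 0 = 1, so Ȟ^0 ≅ Z
Ȟ^1 = (15 − 10) − 5 = 0, so Ȟ^1 ≅ 0
Ȟ^2 = (10 − 0) − 10 = 0 plus torsion [2], so Ȟ^2 ≅ Z/2


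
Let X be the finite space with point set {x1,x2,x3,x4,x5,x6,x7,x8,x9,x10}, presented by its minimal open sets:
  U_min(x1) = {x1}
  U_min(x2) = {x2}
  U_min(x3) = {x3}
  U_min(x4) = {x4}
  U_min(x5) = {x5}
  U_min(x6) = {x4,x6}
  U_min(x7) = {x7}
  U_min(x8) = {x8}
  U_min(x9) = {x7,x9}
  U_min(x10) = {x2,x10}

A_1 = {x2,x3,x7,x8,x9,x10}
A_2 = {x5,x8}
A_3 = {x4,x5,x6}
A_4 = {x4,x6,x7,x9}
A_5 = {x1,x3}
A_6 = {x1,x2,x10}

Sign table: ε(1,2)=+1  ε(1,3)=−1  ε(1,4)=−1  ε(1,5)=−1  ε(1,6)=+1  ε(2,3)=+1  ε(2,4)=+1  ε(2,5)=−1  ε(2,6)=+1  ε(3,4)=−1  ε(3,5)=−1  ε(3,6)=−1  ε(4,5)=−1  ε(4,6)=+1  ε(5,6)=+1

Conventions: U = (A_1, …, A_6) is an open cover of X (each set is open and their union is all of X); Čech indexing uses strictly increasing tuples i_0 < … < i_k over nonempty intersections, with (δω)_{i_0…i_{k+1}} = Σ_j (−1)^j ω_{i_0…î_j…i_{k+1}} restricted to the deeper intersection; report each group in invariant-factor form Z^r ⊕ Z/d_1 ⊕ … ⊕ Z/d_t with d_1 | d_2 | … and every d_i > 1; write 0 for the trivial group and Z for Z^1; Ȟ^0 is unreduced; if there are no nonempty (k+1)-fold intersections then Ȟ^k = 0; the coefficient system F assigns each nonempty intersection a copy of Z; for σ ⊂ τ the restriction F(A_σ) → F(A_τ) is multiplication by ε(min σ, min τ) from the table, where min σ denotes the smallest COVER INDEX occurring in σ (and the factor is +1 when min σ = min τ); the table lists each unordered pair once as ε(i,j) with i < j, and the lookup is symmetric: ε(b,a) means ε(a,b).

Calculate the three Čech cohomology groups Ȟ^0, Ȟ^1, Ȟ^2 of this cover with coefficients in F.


intersection data:
  A12={x8} A14={x7,x9} A15={x3} A16={x2,x10} A23={x5} A34={x4,x6} A56={x1}
C dims 6,7; δ0: rk 6, SNF 1^5·2
Ȟ^0 = (6 − 6) − 0 = 0, so Ȟ^0 ≅ 0
Ȟ^1 = (7 − 0) − 6 = 1 plus torsion [2], so Ȟ^1 ≅ Z ⊕ Z/2
Ȟ^2 = (0 − 0) − 0 = 0, so Ȟ^2 ≅ 0

Ȟ^0 = 0, Ȟ^1 = Z ⊕ Z/2 and Ȟ^2 = 0


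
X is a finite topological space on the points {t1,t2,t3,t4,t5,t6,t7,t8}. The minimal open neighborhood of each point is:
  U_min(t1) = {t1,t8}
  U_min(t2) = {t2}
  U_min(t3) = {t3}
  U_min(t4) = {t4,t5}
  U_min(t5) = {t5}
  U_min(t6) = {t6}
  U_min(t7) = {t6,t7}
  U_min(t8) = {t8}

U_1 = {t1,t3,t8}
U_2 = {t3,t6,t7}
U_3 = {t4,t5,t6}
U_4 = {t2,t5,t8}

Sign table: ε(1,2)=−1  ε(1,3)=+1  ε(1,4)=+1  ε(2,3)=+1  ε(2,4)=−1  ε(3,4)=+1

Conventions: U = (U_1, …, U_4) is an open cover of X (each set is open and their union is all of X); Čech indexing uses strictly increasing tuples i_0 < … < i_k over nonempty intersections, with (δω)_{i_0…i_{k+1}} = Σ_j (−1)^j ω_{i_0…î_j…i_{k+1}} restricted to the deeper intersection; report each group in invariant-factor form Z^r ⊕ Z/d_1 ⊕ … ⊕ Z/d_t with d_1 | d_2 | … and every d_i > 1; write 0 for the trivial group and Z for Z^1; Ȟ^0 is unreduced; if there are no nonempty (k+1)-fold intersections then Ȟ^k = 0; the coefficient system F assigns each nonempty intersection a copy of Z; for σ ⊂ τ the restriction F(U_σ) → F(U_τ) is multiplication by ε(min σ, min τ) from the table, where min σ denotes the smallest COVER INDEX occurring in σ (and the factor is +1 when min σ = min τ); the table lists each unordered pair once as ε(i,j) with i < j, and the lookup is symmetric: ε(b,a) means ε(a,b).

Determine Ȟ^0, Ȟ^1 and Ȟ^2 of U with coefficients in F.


Ȟ^0(U;F) ≅ 0; Ȟ^1(U;F) ≅ Z/2; Ȟ^2(U;F) ≅ 0

nonempty overlaps:
  U12={t3} U14={t8} U23={t6} U34={t5}
C dims 4,4; δ0: rk 4, SNF 1^3·2
degree 0: 4−4−0 = 0 → Ȟ^0 ≅ 0
degree 1: 4−0−4 = 0 plus torsion [2] → Ȟ^1 ≅ Z/2
degree 2: 0−0−0 = 0 → Ȟ^2 ≅ 0


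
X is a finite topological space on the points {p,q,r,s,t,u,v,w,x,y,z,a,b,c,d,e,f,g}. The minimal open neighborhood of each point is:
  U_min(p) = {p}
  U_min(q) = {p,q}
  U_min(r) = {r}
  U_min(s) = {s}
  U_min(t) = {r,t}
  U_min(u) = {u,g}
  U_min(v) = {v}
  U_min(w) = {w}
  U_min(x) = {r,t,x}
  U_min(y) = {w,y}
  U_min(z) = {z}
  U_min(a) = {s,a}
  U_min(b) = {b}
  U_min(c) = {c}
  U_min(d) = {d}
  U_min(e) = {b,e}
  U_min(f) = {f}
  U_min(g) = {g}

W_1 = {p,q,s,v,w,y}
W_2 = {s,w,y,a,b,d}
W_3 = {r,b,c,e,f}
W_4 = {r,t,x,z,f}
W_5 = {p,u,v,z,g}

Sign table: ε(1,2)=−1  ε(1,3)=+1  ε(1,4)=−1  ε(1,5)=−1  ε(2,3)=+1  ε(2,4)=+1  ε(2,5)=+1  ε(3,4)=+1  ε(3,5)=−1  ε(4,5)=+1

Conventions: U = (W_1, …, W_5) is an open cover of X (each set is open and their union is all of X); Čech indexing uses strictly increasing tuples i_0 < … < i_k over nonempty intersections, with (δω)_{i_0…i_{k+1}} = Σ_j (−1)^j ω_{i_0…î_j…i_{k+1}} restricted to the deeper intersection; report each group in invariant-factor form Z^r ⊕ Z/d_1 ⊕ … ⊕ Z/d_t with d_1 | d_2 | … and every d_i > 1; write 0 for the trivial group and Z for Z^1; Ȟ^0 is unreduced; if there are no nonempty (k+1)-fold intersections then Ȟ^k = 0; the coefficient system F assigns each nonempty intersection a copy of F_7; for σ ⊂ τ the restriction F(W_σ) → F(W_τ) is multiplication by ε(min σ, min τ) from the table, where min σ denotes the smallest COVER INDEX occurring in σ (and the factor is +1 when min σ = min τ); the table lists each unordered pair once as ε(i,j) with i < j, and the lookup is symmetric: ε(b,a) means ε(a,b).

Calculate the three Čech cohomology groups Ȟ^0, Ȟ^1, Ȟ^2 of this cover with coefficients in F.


intersection data:
  W12={s,w,y} W15={p,v} W23={b} W34={r,f} W45={z}
C dims 5,5; δ0: rk_F7 4
Ȟ^0 = (5 − 4) − 0 = 1, so Ȟ^0 ≅ Z/7
Ȟ^1 = (5 − 0) − 4 = 1, so Ȟ^1 ≅ Z/7
Ȟ^2 = (0 − 0) − 0 = 0, so Ȟ^2 ≅ 0

Ȟ^0 = Z/7; Ȟ^1 = Z/7; Ȟ^2 = 0


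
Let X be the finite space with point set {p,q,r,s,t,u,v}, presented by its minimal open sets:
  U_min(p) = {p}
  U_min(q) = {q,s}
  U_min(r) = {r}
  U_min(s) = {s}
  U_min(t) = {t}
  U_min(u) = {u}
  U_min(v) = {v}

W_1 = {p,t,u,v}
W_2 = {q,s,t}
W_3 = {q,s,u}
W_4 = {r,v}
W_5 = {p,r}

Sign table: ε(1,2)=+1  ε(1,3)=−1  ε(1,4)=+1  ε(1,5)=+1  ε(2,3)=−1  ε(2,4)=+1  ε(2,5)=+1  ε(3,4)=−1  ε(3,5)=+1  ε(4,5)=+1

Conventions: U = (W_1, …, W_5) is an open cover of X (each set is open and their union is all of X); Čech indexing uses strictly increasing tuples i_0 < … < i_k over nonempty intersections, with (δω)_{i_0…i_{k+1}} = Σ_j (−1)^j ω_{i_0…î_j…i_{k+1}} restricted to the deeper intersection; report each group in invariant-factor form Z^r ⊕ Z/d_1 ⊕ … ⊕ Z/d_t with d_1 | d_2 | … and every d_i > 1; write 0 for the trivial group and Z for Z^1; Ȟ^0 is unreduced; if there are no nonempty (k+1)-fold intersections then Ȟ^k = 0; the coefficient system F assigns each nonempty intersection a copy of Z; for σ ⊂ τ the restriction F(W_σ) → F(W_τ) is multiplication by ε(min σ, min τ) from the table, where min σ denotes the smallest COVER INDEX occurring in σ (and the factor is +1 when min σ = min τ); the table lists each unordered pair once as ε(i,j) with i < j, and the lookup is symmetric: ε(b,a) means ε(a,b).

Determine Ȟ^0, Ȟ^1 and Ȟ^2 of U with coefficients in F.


intersection data:
  W12={t} W13={u} W14={v} W15={p} W23={q,s} W45={r}
C dims 5,6; δ0: rk 4, SNF 1^4
Ȟ^0 = (5 − 4) − 0 = 1, so Ȟ^0 ≅ Z
Ȟ^1 = (6 − 0) − 4 = 2, so Ȟ^1 ≅ Z^2
Ȟ^2 = (0 − 0) − 0 = 0, so Ȟ^2 ≅ 0

Ȟ^0 = Z, Ȟ^1 = Z^2, Ȟ^2 = 0


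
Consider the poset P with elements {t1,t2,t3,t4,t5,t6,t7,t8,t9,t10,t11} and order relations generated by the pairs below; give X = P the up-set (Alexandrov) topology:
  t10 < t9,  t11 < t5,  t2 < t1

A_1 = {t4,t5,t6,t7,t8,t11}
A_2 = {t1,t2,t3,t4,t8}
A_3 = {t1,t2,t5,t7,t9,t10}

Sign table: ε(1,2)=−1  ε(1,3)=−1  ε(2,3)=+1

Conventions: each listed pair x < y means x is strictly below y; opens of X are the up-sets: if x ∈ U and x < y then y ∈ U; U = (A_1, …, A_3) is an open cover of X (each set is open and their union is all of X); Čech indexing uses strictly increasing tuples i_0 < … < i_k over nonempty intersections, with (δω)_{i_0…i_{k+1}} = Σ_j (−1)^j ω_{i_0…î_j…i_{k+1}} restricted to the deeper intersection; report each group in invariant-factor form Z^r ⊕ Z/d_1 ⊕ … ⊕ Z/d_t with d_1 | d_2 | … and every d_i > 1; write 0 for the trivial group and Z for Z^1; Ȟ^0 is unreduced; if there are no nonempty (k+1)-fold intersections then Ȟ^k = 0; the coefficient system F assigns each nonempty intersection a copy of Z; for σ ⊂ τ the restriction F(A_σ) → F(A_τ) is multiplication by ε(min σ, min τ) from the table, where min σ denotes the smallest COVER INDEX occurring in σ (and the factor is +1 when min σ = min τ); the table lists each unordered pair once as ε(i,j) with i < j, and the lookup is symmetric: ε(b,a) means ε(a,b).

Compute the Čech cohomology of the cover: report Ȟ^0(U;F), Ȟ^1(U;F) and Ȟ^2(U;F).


Ȟ^0 = Z; Ȟ^1 = Z; Ȟ^2 = 0

nonempty overlaps:
  A12={t4,t8} A13={t5,t7} A23={t1,t2}
C dims 3,3; δ0: rk 2, SNF 1^2
degree 0: 3−2−0 = 1 → Ȟ^0 ≅ Z
degree 1: 3−0−2 = 1 → Ȟ^1 ≅ Z
degree 2: 0−0−0 = 0 → Ȟ^2 ≅ 0


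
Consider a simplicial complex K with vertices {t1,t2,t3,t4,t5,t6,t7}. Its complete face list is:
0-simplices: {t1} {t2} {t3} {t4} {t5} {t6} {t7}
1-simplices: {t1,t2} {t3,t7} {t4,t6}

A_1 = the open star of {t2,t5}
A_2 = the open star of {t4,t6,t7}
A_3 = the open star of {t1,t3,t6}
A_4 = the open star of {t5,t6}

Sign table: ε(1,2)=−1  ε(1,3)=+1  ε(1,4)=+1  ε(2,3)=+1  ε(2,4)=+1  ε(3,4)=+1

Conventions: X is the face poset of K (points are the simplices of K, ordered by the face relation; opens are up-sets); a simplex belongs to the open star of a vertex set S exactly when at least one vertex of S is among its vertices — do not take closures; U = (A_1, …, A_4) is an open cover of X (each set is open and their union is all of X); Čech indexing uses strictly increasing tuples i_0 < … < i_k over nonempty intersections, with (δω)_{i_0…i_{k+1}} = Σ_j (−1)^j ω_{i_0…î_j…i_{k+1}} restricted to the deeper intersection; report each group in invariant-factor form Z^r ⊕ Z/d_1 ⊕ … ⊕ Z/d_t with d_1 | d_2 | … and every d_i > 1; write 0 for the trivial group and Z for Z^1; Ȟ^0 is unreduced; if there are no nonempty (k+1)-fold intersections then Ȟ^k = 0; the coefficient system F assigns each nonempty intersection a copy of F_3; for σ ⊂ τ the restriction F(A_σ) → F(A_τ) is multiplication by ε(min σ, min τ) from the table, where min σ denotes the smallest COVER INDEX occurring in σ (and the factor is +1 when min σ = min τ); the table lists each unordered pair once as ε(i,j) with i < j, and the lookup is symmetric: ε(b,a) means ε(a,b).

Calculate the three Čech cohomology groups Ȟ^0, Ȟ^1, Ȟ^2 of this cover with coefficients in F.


Ȟ^0(U;F) ≅ Z/3; Ȟ^1(U;F) ≅ Z/3; Ȟ^2(U;F) ≅ 0

intersection data:
  A1={{t2},{t5},{t1,t2}} A2={{t4},{t6},{t7},{t3,t7},{t4,t6}} A3={{t1},{t3},{t6},{t1,t2},{t3,t7},{t4,t6}} A4={{t5},{t6},{t4,t6}}
  A13={{t1,t2}} A14={{t5}} A23={{t6},{t3,t7},{t4,t6}} A24={{t6},{t4,t6}} A34={{t6},{t4,t6}}
  A234={{t6},{t4,t6}}
C dims 4,5,1; δ0: rk_F3 3; δ1: rk_F3 1
Ȟ^0 = (4 − 3) − 0 = 1, so Ȟ^0 ≅ Z/3
Ȟ^1 = (5 − 1) − 3 = 1, so Ȟ^1 ≅ Z/3
Ȟ^2 = (1 − 0) − 1 = 0, so Ȟ^2 ≅ 0


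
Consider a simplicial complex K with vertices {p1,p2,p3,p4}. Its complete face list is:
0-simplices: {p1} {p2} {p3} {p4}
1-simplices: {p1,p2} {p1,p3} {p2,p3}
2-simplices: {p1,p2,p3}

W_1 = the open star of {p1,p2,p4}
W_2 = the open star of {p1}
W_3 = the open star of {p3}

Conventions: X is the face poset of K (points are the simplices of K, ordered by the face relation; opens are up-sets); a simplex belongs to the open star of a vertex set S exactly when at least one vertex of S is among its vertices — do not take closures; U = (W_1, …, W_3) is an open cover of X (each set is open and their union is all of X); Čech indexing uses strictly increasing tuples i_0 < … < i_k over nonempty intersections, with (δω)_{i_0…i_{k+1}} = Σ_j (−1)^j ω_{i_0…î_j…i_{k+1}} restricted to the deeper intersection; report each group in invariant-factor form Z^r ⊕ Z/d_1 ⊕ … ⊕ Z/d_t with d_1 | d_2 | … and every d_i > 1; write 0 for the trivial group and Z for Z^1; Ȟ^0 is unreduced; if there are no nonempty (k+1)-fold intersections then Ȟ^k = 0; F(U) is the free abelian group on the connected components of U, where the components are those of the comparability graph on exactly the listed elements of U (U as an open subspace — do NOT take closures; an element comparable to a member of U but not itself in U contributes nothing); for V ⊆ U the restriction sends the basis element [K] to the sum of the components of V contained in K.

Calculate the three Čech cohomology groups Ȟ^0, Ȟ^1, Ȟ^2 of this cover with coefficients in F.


Ȟ^0(U;F) ≅ Z^2, Ȟ^1(U;F) ≅ 0, Ȟ^2(U;F) ≅ 0

intersection data:
  W1={{p1},{p2},{p4},{p1,p2},{p1,p3},{p2,p3},{p1,p2,p3}} W2={{p1},{p1,p2},{p1,p3},{p1,p2,p3}} W3={{p3},{p1,p3},{p2,p3},{p1,p2,p3}}
  W12={{p1},{p1,p2},{p1,p3},{p1,p2,p3}} W13={{p1,p3},{p2,p3},{p1,p2,p3}} W23={{p1,p3},{p1,p2,p3}}
  W123={{p1,p3},{p1,p2,p3}}
components per intersection:
  W1: {{p1},{p2},{p1,p2},{p1,p3},{p2,p3},{p1,p2,p3}} {{p4}}
  W2: {{p1},{p1,p2},{p1,p3},{p1,p2,p3}}
  W3: {{p3},{p1,p3},{p2,p3},{p1,p2,p3}}
  W12: {{p1},{p1,p2},{p1,p3},{p1,p2,p3}}
  W13: {{p1,p3},{p2,p3},{p1,p2,p3}}
  W23: {{p1,p3},{p1,p2,p3}}
  W123: {{p1,p3},{p1,p2,p3}}
C dims 4,3,1; δ0: rk 2, SNF 1^2; δ1: rk 1, SNF 1^1
Ȟ^0 = (4 − 2) − 0 = 2, so Ȟ^0 ≅ Z^2
Ȟ^1 = (3 − 1) − 2 = 0, so Ȟ^1 ≅ 0
Ȟ^2 = (1 − 0) − 1 = 0, so Ȟ^2 ≅ 0


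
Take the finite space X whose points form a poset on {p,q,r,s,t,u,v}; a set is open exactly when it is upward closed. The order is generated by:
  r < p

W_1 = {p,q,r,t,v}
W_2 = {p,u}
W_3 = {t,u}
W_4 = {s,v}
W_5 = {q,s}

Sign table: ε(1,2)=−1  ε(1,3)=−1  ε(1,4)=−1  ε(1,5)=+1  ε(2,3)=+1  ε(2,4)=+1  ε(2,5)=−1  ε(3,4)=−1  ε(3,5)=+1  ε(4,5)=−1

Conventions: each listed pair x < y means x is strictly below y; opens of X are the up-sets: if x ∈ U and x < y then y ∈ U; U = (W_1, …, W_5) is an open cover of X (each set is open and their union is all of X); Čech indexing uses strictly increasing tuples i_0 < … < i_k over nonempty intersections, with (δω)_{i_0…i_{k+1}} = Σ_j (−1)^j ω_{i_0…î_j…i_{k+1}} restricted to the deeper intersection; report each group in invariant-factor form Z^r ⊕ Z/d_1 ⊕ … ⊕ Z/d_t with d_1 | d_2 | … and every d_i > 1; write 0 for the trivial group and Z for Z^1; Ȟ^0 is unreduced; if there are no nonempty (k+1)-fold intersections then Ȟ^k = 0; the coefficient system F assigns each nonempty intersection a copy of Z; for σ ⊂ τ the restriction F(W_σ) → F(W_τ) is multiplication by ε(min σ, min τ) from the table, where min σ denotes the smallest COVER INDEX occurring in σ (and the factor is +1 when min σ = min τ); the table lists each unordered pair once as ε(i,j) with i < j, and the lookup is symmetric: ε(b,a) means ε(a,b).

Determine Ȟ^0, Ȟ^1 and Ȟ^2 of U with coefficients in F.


Ȟ^0 = Z, Ȟ^1 = Z^2, Ȟ^2 = 0

nerve simplices:
  W12={p} W13={t} W14={v} W15={q} W23={u} W45={s}
C dims 5,6; δ0: rk 4, SNF 1^4
degree 0: 5−4−0 = 1 → Ȟ^0 ≅ Z
degree 1: 6−0−4 = 2 → Ȟ^1 ≅ Z^2
degree 2: 0−0−0 = 0 → Ȟ^2 ≅ 0


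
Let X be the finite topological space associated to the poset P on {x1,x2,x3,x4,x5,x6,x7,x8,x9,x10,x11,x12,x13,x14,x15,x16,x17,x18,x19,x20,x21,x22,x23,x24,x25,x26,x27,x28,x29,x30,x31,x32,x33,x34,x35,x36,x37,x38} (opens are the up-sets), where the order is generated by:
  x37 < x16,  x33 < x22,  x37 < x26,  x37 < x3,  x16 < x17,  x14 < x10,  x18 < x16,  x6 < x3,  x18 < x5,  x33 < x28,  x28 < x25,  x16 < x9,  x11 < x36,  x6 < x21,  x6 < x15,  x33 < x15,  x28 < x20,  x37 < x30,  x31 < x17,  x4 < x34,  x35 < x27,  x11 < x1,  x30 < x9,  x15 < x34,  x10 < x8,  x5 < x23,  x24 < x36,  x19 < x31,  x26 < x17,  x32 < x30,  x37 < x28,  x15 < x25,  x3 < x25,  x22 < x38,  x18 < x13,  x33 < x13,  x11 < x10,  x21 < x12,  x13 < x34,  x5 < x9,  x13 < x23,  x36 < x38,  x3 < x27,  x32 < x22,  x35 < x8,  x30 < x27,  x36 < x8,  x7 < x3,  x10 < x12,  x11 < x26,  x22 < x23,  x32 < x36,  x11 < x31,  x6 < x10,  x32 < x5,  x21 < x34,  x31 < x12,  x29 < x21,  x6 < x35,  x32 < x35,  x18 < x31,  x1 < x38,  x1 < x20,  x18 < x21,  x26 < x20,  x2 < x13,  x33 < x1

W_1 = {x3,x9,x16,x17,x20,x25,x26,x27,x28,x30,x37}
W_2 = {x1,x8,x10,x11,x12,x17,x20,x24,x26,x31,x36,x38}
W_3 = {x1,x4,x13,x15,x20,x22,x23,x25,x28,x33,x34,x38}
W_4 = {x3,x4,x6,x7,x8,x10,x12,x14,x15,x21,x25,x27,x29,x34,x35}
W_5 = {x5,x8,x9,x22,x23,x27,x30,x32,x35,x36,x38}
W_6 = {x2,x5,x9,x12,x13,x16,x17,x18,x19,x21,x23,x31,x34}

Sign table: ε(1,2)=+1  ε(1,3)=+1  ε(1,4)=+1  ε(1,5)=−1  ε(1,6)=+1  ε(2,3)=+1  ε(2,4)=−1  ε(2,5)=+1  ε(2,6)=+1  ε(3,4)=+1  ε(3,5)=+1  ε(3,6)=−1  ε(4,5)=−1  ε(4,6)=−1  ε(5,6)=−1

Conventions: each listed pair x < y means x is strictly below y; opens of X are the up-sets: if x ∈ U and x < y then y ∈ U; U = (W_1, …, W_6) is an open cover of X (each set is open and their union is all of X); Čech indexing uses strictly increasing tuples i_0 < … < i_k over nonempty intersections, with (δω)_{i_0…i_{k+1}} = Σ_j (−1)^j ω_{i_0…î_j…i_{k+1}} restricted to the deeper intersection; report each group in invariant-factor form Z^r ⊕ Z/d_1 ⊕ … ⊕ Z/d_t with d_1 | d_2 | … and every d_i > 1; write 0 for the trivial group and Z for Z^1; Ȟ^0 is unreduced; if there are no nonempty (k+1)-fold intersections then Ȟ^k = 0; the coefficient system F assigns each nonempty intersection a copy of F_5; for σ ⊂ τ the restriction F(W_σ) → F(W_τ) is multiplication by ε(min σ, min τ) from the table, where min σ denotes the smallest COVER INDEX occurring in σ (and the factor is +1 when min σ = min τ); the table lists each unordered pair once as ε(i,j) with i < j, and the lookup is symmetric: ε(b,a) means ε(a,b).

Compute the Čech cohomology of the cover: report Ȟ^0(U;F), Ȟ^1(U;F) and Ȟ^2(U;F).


Ȟ^0 ≅ 0, Ȟ^1 ≅ 0 and Ȟ^2 ≅ Z/5

nonempty overlaps:
  W12={x17,x20,x26} W13={x20,x25,x28} W14={x3,x25,x27} W15={x9,x27,x30} W16={x9,x16,x17} W23={x1,x20,x38} W24={x8,x10,x12} W25={x8,x36,x38} W26={x12,x17,x31} W34={x4,x15,x25,x34} W35={x22,x23,x38} W36={x13,x23,x34} W45={x8,x27,x35} W46={x12,x21,x34} W56={x5,x9,x23}
  W123={x20} W126={x17} W134={x25} W145={x27} W156={x9} W235={x38} W245={x8} W246={x12} W346={x34} W356={x23}
C dims 6,15,10; δ0: rk_F5 6; δ1: rk_F5 9
degree 0: 6−6−0 = 0 → Ȟ^0 ≅ 0
degree 1: 15−9−6 = 0 → Ȟ^1 ≅ 0
degree 2: 10−0−9 = 1 → Ȟ^2 ≅ Z/5


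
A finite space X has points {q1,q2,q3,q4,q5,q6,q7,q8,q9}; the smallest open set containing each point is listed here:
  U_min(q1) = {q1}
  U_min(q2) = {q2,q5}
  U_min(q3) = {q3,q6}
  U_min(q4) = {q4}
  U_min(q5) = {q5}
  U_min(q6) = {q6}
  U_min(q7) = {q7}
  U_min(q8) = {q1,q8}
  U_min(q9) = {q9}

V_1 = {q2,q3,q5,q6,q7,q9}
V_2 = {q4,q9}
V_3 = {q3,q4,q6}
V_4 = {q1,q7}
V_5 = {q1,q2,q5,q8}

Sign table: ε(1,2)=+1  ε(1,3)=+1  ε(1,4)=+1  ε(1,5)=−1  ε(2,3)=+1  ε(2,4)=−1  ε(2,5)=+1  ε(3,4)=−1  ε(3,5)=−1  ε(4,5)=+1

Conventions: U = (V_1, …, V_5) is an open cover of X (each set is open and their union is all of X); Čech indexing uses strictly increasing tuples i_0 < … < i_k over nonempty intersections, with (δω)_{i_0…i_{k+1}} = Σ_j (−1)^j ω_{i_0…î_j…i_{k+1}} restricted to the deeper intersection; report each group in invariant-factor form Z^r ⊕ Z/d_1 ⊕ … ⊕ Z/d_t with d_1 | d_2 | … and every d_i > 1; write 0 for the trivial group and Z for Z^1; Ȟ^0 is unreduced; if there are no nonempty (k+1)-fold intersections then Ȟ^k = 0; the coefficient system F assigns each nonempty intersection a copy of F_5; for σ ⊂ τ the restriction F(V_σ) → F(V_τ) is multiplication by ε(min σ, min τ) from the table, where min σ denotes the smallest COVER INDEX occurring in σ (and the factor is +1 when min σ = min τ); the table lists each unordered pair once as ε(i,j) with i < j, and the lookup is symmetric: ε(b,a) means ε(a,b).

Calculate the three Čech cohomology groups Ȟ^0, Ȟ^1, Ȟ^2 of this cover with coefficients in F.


Ȟ^0(U;F) ≅ 0,  Ȟ^1(U;F) ≅ Z/5,  Ȟ^2(U;F) ≅ 0

nonempty overlaps:
  V12={q9} V13={q3,q6} V14={q7} V15={q2,q5} V23={q4} V45={q1}
C dims 5,6; δ0: rk_F5 5
degree 0: 5−5−0 = 0 → Ȟ^0 ≅ 0
degree 1: 6−0−5 = 1 → Ȟ^1 ≅ Z/5
degree 2: 0−0−0 = 0 → Ȟ^2 ≅ 0


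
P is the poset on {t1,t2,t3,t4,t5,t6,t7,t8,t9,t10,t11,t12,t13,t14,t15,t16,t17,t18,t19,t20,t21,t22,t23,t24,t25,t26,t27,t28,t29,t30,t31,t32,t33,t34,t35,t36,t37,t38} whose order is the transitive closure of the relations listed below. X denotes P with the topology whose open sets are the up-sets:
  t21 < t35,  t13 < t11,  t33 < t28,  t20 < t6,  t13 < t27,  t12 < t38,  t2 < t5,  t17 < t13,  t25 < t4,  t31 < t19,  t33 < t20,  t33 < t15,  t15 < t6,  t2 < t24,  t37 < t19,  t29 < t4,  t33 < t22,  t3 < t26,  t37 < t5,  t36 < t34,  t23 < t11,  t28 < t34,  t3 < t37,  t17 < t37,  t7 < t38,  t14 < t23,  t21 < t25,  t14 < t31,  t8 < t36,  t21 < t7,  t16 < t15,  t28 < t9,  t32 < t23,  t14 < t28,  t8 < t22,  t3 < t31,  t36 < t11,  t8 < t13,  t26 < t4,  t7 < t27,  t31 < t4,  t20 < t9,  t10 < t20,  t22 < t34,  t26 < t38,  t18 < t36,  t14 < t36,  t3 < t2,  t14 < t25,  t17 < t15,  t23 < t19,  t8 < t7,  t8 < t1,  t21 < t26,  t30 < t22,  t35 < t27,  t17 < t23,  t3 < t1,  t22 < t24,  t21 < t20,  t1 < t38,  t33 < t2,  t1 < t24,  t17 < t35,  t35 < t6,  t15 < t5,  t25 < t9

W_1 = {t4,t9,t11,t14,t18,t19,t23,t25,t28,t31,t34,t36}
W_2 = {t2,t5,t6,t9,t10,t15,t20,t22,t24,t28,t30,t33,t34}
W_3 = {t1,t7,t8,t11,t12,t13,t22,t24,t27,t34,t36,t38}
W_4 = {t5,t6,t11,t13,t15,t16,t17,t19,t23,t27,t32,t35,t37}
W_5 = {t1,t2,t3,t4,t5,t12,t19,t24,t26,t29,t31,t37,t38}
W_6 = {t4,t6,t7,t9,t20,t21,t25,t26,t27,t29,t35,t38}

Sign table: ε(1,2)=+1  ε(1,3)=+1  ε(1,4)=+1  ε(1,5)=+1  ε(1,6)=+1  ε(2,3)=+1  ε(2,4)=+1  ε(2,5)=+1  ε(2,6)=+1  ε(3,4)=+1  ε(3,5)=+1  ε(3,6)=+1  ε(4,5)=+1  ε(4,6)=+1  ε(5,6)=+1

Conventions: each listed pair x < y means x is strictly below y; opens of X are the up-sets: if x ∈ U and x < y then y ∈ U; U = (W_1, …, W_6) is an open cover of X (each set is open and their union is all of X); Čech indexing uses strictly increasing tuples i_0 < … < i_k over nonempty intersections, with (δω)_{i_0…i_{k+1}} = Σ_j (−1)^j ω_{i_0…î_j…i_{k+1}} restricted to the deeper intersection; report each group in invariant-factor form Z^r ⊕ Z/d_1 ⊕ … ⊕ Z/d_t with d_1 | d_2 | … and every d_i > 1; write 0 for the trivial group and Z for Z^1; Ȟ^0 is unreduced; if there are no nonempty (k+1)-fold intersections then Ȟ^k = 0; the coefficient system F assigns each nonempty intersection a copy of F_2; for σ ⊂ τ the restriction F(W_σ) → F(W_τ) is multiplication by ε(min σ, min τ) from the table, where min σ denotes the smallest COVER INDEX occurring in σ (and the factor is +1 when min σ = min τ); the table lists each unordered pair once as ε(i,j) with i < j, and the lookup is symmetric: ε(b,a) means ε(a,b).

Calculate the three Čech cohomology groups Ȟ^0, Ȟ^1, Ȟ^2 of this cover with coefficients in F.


nerve of the cover:
  W12={t9,t28,t34} W13={t11,t34,t36} W14={t11,t19,t23} W15={t4,t19,t31} W16={t4,t9,t25} W23={t22,t24,t34} W24={t5,t6,t15} W25={t2,t5,t24} W26={t6,t9,t20} W34={t11,t13,t27} W35={t1,t12,t24,t38} W36={t7,t27,t38} W45={t5,t19,t37} W46={t6,t27,t35} W56={t4,t26,t29,t38}
  W123={t34} W126={t9} W134={t11} W145={t19} W156={t4} W235={t24} W245={t5} W246={t6} W346={t27} W356={t38}
C dims 6,15,10; δ0: rk_F2 5; δ1: rk_F2 9
Ȟ^0 = (6 − 5) − 0 = 1, so Ȟ^0 ≅ Z/2
Ȟ^1 = (15 − 9) − 5 = 1, so Ȟ^1 ≅ Z/2
Ȟ^2 = (10 − 0) − 9 = 1, so Ȟ^2 ≅ Z/2

Ȟ^0 = Z/2,  Ȟ^1 = Z/2,  Ȟ^2 = Z/2


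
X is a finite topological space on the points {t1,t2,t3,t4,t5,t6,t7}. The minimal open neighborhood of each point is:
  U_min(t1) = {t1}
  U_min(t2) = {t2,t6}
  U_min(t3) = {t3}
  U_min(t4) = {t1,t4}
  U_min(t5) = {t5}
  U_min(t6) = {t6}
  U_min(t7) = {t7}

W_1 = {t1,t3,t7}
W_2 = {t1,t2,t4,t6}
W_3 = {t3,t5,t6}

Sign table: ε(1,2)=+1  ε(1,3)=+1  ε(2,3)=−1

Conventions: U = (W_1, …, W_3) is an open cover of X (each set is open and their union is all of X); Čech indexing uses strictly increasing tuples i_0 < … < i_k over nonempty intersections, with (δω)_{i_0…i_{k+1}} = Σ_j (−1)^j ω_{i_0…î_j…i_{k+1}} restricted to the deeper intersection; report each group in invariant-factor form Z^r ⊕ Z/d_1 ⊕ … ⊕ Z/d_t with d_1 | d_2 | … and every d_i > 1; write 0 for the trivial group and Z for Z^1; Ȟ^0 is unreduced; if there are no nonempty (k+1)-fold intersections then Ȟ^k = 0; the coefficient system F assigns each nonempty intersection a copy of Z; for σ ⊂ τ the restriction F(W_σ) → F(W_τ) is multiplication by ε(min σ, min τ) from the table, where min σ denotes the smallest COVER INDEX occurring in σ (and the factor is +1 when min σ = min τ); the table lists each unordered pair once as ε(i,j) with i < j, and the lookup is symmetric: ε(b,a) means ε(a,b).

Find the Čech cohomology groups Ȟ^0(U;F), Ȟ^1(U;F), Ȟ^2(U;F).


cover nerve:
  W12={t1} W13={t3} W23={t6}
C dims 3,3; δ0: rk 3, SNF 1^2·2
Ȟ^0: (3−3)−0=0 ⇒ 0
Ȟ^1: (3−0)−3=0 plus torsion [2] ⇒ Z/2
Ȟ^2: (0−0)−0=0 ⇒ 0

Ȟ^0 ≅ 0; Ȟ^1 ≅ Z/2; Ȟ^2 ≅ 0


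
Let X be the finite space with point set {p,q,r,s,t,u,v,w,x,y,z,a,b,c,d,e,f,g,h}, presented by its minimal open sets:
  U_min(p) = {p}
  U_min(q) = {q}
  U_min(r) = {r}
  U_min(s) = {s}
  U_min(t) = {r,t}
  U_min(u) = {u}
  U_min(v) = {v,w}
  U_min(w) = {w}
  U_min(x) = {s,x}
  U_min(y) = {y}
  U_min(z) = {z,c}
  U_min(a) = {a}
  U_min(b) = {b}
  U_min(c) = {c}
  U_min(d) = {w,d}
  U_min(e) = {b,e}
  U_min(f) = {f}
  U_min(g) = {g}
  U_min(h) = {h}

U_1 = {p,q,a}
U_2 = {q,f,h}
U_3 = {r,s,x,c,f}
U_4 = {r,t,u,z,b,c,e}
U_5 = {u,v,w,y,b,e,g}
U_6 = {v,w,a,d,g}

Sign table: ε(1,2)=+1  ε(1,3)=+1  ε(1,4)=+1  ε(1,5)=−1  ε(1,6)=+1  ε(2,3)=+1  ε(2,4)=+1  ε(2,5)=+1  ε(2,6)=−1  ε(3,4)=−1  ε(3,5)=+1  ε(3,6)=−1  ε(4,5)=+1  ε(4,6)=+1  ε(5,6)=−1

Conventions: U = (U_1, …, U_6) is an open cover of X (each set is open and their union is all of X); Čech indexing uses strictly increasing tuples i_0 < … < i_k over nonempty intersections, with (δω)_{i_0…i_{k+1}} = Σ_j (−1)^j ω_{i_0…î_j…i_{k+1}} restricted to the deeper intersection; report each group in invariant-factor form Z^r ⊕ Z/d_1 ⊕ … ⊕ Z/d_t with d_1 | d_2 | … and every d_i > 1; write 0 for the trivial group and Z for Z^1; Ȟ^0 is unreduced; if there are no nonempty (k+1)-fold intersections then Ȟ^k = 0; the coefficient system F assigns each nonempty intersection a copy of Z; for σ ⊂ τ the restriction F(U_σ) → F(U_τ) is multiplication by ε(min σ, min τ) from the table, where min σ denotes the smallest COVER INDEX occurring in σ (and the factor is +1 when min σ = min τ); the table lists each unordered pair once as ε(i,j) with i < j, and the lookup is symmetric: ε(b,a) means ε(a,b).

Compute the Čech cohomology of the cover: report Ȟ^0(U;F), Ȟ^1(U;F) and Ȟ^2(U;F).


Ȟ^0(U;F) ≅ Z,  Ȟ^1(U;F) ≅ Z,  Ȟ^2(U;F) ≅ 0

nonempty overlaps:
  U12={q} U16={a} U23={f} U34={r,c} U45={u,b,e} U56={v,w,g}
C dims 6,6; δ0: rk 5, SNF 1^5
degree 0: 6−5−0 = 1 → Ȟ^0 ≅ Z
degree 1: 6−0−5 = 1 → Ȟ^1 ≅ Z
degree 2: 0−0−0 = 0 → Ȟ^2 ≅ 0


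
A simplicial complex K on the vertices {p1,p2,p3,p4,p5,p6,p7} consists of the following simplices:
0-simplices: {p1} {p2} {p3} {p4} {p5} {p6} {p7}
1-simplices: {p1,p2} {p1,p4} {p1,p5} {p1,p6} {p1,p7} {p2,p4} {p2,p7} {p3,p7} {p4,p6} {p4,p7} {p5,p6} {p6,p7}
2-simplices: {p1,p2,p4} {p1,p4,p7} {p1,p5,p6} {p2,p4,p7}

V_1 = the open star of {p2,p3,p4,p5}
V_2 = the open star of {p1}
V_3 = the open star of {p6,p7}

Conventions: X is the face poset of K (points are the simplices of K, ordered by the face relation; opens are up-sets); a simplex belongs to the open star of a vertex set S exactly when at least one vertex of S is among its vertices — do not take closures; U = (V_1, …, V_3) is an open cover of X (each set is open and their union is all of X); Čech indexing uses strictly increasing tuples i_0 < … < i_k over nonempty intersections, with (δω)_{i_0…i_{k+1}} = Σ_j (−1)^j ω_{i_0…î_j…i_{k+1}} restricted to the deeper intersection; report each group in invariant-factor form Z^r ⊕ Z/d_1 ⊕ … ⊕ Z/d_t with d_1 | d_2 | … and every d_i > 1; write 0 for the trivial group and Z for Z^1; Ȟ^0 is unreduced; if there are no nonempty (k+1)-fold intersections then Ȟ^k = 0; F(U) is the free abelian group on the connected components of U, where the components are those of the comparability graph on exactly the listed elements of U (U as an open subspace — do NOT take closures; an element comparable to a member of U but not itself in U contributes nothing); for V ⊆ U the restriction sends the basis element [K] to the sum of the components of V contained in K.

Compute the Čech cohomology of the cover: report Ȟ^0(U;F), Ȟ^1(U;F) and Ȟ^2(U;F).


Ȟ^0 ≅ Z, Ȟ^1 ≅ Z^2, Ȟ^2 ≅ 0

nerve of the cover:
  V1={{p2},{p3},{p4},{p5},{p1,p2},{p1,p4},{p1,p5},{p2,p4},{p2,p7},{p3,p7},{p4,p6},{p4,p7},{p5,p6},{p1,p2,p4},{p1,p4,p7},{p1,p5,p6},{p2,p4,p7}} V2={{p1},{p1,p2},{p1,p4},{p1,p5},{p1,p6},{p1,p7},{p1,p2,p4},{p1,p4,p7},{p1,p5,p6}} V3={{p6},{p7},{p1,p6},{p1,p7},{p2,p7},{p3,p7},{p4,p6},{p4,p7},{p5,p6},{p6,p7},{p1,p4,p7},{p1,p5,p6},{p2,p4,p7}}
  V12={{p1,p2},{p1,p4},{p1,p5},{p1,p2,p4},{p1,p4,p7},{p1,p5,p6}} V13={{p2,p7},{p3,p7},{p4,p6},{p4,p7},{p5,p6},{p1,p4,p7},{p1,p5,p6},{p2,p4,p7}} V23={{p1,p6},{p1,p7},{p1,p4,p7},{p1,p5,p6}}
  V123={{p1,p4,p7},{p1,p5,p6}}
components per intersection:
  V1: {{p2},{p4},{p1,p2},{p1,p4},{p2,p4},{p2,p7},{p4,p6},{p4,p7},{p1,p2,p4},{p1,p4,p7},{p2,p4,p7}} {{p3},{p3,p7}} {{p5},{p1,p5},{p5,p6},{p1,p5,p6}}
  V2: {{p1},{p1,p2},{p1,p4},{p1,p5},{p1,p6},{p1,p7},{p1,p2,p4},{p1,p4,p7},{p1,p5,p6}}
  V3: {{p6},{p7},{p1,p6},{p1,p7},{p2,p7},{p3,p7},{p4,p6},{p4,p7},{p5,p6},{p6,p7},{p1,p4,p7},{p1,p5,p6},{p2,p4,p7}}
  V12: {{p1,p2},{p1,p4},{p1,p2,p4},{p1,p4,p7}} {{p1,p5},{p1,p5,p6}}
  V13: {{p2,p7},{p4,p7},{p1,p4,p7},{p2,p4,p7}} {{p3,p7}} {{p4,p6}} {{p5,p6},{p1,p5,p6}}
  V23: {{p1,p6},{p1,p5,p6}} {{p1,p7},{p1,p4,p7}}
  V123: {{p1,p4,p7}} {{p1,p5,p6}}
C dims 5,8,2; δ0: rk 4, SNF 1^4; δ1: rk 2, SNF 1^2
Ȟ^0 = (5 − 4) − 0 = 1, so Ȟ^0 ≅ Z
Ȟ^1 = (8 − 2) − 4 = 2, so Ȟ^1 ≅ Z^2
Ȟ^2 = (2 − 0) − 2 = 0, so Ȟ^2 ≅ 0


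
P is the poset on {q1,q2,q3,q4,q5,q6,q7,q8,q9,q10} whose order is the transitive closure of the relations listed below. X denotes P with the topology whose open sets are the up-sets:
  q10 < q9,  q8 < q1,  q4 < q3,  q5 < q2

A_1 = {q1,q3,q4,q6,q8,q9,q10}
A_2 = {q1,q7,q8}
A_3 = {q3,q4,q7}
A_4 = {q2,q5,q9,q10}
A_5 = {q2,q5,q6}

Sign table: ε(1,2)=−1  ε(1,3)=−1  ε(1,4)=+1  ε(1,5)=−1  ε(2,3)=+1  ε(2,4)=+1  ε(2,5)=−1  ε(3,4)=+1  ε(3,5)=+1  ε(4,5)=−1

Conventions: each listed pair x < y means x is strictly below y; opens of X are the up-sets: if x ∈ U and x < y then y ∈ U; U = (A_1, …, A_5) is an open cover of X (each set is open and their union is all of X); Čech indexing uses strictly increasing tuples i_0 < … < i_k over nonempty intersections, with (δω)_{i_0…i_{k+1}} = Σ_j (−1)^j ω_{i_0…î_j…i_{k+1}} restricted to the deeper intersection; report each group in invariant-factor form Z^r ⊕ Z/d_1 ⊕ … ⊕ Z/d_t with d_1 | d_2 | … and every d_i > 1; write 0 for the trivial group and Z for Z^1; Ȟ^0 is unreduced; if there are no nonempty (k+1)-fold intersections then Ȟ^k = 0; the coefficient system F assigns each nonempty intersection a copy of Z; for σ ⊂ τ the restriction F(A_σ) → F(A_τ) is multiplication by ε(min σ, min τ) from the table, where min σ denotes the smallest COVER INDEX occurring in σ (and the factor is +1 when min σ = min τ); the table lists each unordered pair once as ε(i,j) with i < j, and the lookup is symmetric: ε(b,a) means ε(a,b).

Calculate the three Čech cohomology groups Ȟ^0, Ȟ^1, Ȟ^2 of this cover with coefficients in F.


intersection data:
  A12={q1,q8} A13={q3,q4} A14={q9,q10} A15={q6} A23={q7} A45={q2,q5}
C dims 5,6; δ0: rk 4, SNF 1^4
Ȟ^0 = (5 − 4) − 0 = 1, so Ȟ^0 ≅ Z
Ȟ^1 = (6 − 0) − 4 = 2, so Ȟ^1 ≅ Z^2
Ȟ^2 = (0 − 0) − 0 = 0, so Ȟ^2 ≅ 0

Ȟ^0(U;F) ≅ Z, Ȟ^1(U;F) ≅ Z^2 and Ȟ^2(U;F) ≅ 0


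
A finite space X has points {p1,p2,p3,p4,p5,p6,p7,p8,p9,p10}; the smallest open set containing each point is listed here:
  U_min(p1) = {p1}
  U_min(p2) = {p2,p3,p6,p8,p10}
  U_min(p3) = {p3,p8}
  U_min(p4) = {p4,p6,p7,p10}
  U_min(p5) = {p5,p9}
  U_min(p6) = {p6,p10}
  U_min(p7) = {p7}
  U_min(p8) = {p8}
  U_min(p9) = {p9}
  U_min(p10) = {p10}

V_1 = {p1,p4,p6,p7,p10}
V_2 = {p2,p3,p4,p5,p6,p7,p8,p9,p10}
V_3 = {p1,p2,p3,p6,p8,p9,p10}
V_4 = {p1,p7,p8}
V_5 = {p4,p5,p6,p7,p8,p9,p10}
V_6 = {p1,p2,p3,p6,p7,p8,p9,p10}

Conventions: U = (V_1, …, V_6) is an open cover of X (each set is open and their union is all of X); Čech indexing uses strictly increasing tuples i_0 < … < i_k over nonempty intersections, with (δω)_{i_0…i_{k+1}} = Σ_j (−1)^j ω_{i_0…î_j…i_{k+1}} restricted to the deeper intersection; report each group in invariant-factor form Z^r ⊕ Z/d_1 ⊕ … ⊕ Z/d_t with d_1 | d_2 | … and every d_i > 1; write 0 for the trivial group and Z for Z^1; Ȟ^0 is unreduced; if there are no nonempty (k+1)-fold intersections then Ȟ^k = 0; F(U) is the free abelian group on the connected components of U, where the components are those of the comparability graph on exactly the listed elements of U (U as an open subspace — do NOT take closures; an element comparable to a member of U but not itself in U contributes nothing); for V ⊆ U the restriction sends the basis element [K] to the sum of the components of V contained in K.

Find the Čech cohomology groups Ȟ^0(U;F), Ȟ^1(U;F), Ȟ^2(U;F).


Ȟ^0 ≅ Z^3; Ȟ^1 ≅ 0; Ȟ^2 ≅ 0

nonempty overlaps:
  V12={p4,p6,p7,p10} V13={p1,p6,p10} V14={p1,p7} V15={p4,p6,p7,p10} V16={p1,p6,p7,p10} V23={p2,p3,p6,p8,p9,p10} V24={p7,p8} V25={p4,p5,p6,p7,p8,p9,p10} V26={p2,p3,p6,p7,p8,p9,p10} V34={p1,p8} V35={p6,p8,p9,p10} V36={p1,p2,p3,p6,p8,p9,p10} V45={p7,p8} V46={p1,p7,p8} V56={p6,p7,p8,p9,p10}
  V123={p6,p10} V124={p7} V125={p4,p6,p7,p10} V126={p6,p7,p10} V134={p1} V135={p6,p10} V136={p1,p6,p10} V145={p7} V146={p1,p7} V156={p6,p7,p10} V234={p8} V235={p6,p8,p9,p10} V236={p2,p3,p6,p8,p9,p10} V245={p7,p8} V246={p7,p8} V256={p6,p7,p8,p9,p10} V345={p8} V346={p1,p8} V356={p6,p8,p9,p10} V456={p7,p8}
  V1235={p6,p10} V1236={p6,p10} V1245={p7} V1246={p7} V1256={p6,p7,p10} V1346={p1} V1356={p6,p10} V1456={p7} V2345={p8} V2346={p8} V2356={p6,p8,p9,p10} V2456={p7,p8} V3456={p8}
  V12356={p6,p10} V12456={p7} V23456={p8}
components per intersection:
  V1: {p1} {p4,p6,p7,p10}
  V2: {p2,p3,p4,p6,p7,p8,p10} {p5,p9}
  V3: {p1} {p2,p3,p6,p8,p10} {p9}
  V4: {p1} {p7} {p8}
  V5: {p4,p6,p7,p10} {p5,p9} {p8}
  V6: {p1} {p2,p3,p6,p8,p10} {p7} {p9}
  V12: {p4,p6,p7,p10}
  V13: {p1} {p6,p10}
  V14: {p1} {p7}
  V15: {p4,p6,p7,p10}
  V16: {p1} {p6,p10} {p7}
  V23: {p2,p3,p6,p8,p10} {p9}
  V24: {p7} {p8}
  V25: {p4,p6,p7,p10} {p5,p9} {p8}
  V26: {p2,p3,p6,p8,p10} {p7} {p9}
  V34: {p1} {p8}
  V35: {p6,p10} {p8} {p9}
  V36: {p1} {p2,p3,p6,p8,p10} {p9}
  V45: {p7} {p8}
  V46: {p1} {p7} {p8}
  V56: {p6,p10} {p7} {p8} {p9}
  V123: {p6,p10}
  V124: {p7}
  V125: {p4,p6,p7,p10}
  V126: {p6,p10} {p7}
  V134: {p1}
  V135: {p6,p10}
  V136: {p1} {p6,p10}
  V145: {p7}
  V146: {p1} {p7}
  V156: {p6,p10} {p7}
  V234: {p8}
  V235: {p6,p10} {p8} {p9}
  V236: {p2,p3,p6,p8,p10} {p9}
  V245: {p7} {p8}
  V246: {p7} {p8}
  V256: {p6,p10} {p7} {p8} {p9}
  V345: {p8}
  V346: {p1} {p8}
  V356: {p6,p10} {p8} {p9}
  V456: {p7} {p8}
  V1235: {p6,p10}
  V1236: {p6,p10}
  V1245: {p7}
  V1246: {p7}
  V1256: {p6,p10} {p7}
  V1346: {p1}
  V1356: {p6,p10}
  V1456: {p7}
  V2345: {p8}
  V2346: {p8}
  V2356: {p6,p10} {p8} {p9}
  V2456: {p7} {p8}
  V3456: {p8}
  V12356: {p6,p10}
  V12456: {p7}
  V23456: {p8}
C dims 17,36,36,17; δ0: rk 14, SNF 1^14; δ1: rk 22, SNF 1^22; δ2: rk 14, SNF 1^14
degree 0: 17−14−0 = 3 → Ȟ^0 ≅ Z^3
degree 1: 36−22−14 = 0 → Ȟ^1 ≅ 0
degree 2: 36−14−22 = 0 → Ȟ^2 ≅ 0
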